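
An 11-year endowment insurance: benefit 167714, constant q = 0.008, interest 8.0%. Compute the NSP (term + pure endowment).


Term component = 9260.6308
Pure endowment = 11_p_x * v^11 * benefit = 0.915437 * 0.428883 * 167714 = 65847.0617
NSP = 75107.6925


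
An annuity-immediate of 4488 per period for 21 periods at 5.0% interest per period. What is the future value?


FV = PMT * ((1+i)^n - 1) / i
= 4488 * ((1.05)^21 - 1) / 0.05
= 4488 * (2.785963 - 1) / 0.05
= 160308.0021


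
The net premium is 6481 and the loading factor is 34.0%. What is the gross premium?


Gross = net * (1 + loading)
= 6481 * (1 + 0.34)
= 6481 * 1.34
= 8684.54


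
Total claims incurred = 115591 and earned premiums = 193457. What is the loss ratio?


Loss ratio = claims / premiums
= 115591 / 193457
= 0.5975


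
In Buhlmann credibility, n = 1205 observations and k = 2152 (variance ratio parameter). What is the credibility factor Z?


Z = n / (n + k)
= 1205 / (1205 + 2152)
= 1205 / 3357
= 0.359


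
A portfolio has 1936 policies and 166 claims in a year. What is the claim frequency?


frequency = claims / policies
= 166 / 1936
= 0.0857


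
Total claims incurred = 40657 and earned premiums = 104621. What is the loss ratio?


Loss ratio = claims / premiums
= 40657 / 104621
= 0.3886


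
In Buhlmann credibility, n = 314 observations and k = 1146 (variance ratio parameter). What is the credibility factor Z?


Z = n / (n + k)
= 314 / (314 + 1146)
= 314 / 1460
= 0.2151


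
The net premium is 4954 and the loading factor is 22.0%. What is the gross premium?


Gross = net * (1 + loading)
= 4954 * (1 + 0.22)
= 4954 * 1.22
= 6043.88


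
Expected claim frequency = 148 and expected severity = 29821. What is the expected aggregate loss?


E[S] = E[N] * E[X]
= 148 * 29821
= 4.4135e+06


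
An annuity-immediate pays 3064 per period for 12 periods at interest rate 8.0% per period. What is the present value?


PV = PMT * (1 - (1+i)^(-n)) / i
= 3064 * (1 - (1+0.08)^(-12)) / 0.08
= 3064 * (1 - 0.397114) / 0.08
= 3064 * 7.536078
= 23090.543


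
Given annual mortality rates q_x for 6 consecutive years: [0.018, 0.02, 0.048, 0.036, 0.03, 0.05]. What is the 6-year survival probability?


p_k = 1 - q_k for each year
Survival = product of (1 - q_k)
= 0.982 * 0.98 * 0.952 * 0.964 * 0.97 * 0.95
= 0.8139


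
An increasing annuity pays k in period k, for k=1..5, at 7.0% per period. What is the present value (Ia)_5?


(Ia)_n = sum_{k=1}^{n} k * v^k, v = 1/(1+i)
v = 0.934579
Sum computed term by term:
(Ia)_5 = 11.7469


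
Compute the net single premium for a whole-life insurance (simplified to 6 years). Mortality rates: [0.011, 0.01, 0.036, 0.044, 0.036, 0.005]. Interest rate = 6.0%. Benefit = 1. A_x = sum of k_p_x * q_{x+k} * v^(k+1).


v = 0.943396
Year 0: k_p_x=1.0, q=0.011, term=0.010377
Year 1: k_p_x=0.989, q=0.01, term=0.008802
Year 2: k_p_x=0.97911, q=0.036, term=0.029595
Year 3: k_p_x=0.943862, q=0.044, term=0.032896
Year 4: k_p_x=0.902332, q=0.036, term=0.024274
Year 5: k_p_x=0.869848, q=0.005, term=0.003066
A_x = 0.109


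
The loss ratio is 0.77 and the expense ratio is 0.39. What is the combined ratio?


Combined ratio = loss ratio + expense ratio
= 0.77 + 0.39
= 1.16


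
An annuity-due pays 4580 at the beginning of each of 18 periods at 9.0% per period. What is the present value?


PV_due = PMT * (1-(1+i)^(-n))/i * (1+i)
PV_immediate = 40100.763
PV_due = 40100.763 * 1.09
= 43709.8317


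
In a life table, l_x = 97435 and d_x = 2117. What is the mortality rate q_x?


q_x = d_x / l_x
= 2117 / 97435
= 0.0217


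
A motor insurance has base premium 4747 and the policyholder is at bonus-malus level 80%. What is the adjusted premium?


adjusted = base * BM_level / 100
= 4747 * 80 / 100
= 4747 * 0.8
= 3797.6


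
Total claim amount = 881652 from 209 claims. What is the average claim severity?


severity = total / number
= 881652 / 209
= 4218.4306


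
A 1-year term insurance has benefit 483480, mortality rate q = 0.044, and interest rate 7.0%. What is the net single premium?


NSP = benefit * q * v
v = 1/(1+i) = 0.934579
NSP = 483480 * 0.044 * 0.934579
= 19881.4206


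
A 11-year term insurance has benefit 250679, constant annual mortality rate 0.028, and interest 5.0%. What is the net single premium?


NSP = benefit * sum_{k=0}^{n-1} k_p_x * q * v^(k+1)
With constant q=0.028, v=0.952381
Sum = 0.205403
NSP = 250679 * 0.205403
= 51490.2341


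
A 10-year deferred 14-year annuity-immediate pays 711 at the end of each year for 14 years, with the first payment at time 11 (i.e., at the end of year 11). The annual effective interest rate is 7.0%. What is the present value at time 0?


PV at time 10 of the 14-year annuity-immediate:
a_n = 711 * (1-(1+0.07)^(-14))/0.07 = 6218.0277
Discount back 10 years to time 0:
PV = 6218.0277 * (1+0.07)^(-10)
= 6218.0277 * 0.508349
= 3160.93


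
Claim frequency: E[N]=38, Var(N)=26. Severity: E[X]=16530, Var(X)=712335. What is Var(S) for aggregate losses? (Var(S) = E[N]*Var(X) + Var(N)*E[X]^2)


Var(S) = E[N]*Var(X) + Var(N)*E[X]^2
= 38*712335 + 26*16530^2
= 27068730 + 7104263400
= 7.1313e+09


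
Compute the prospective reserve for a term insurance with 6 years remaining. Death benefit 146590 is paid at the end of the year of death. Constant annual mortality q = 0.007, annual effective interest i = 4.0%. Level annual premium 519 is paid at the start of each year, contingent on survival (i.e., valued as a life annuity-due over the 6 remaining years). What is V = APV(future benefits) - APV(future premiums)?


v = 1/(1+i) = 0.961538
APV(future benefits) per unit = sum_{k=0}^{5} k_p_x * q * v^(k+1) = 0.036088
APV(future benefits) = 146590 * 0.036088 = 5290.0974
Life annuity-due factor ä_{x:6} = sum_{k=0}^{5} k_p_x * v^k = 5.361603
APV(future premiums) = 519 * 5.361603 = 2782.6718
V = 5290.0974 - 2782.6718
= 2507.4257


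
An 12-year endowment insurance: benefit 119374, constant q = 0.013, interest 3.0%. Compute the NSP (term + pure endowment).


Term component = 14455.4676
Pure endowment = 12_p_x * v^12 * benefit = 0.854685 * 0.70138 * 119374 = 71559.7611
NSP = 86015.2287


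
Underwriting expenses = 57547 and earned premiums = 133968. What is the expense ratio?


Expense ratio = expenses / premiums
= 57547 / 133968
= 0.4296


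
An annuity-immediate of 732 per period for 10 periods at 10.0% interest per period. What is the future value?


FV = PMT * ((1+i)^n - 1) / i
= 732 * ((1.1)^10 - 1) / 0.1
= 732 * (2.593742 - 1) / 0.1
= 11666.1948


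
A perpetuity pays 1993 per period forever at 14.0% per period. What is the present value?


PV = PMT / i
= 1993 / 0.14
= 14235.7143


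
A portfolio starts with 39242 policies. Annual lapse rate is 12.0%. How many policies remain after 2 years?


remaining = initial * (1 - lapse)^years
= 39242 * (1 - 0.12)^2
= 39242 * 0.7744
= 30389.0048


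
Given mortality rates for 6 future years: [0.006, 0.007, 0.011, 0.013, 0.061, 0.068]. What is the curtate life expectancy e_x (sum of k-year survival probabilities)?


e_x = sum_{k=1}^{n} k_p_x
k_p_x values:
  1_p_x = 0.994
  2_p_x = 0.987042
  3_p_x = 0.976185
  4_p_x = 0.963494
  5_p_x = 0.904721
  6_p_x = 0.8432
e_x = 5.6686


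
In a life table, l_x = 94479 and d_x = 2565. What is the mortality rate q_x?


q_x = d_x / l_x
= 2565 / 94479
= 0.0271


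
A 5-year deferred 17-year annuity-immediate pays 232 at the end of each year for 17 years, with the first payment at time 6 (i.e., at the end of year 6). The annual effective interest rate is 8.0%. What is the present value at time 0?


PV at time 5 of the 17-year annuity-immediate:
a_n = 232 * (1-(1+0.08)^(-17))/0.08 = 2116.22
Discount back 5 years to time 0:
PV = 2116.22 * (1+0.08)^(-5)
= 2116.22 * 0.680583
= 1440.2638


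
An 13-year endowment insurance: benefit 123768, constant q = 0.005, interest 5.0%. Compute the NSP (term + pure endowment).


Term component = 5661.0823
Pure endowment = 13_p_x * v^13 * benefit = 0.936915 * 0.530321 * 123768 = 61496.0944
NSP = 67157.1767


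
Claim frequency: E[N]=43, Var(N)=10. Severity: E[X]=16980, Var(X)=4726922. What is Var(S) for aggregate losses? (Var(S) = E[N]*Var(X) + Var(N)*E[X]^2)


Var(S) = E[N]*Var(X) + Var(N)*E[X]^2
= 43*4726922 + 10*16980^2
= 203257646 + 2883204000
= 3.0865e+09


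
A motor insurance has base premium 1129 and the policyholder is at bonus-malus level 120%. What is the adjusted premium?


adjusted = base * BM_level / 100
= 1129 * 120 / 100
= 1129 * 1.2
= 1354.8


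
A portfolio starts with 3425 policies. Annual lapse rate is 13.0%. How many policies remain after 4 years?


remaining = initial * (1 - lapse)^years
= 3425 * (1 - 0.13)^4
= 3425 * 0.572898
= 1962.1743


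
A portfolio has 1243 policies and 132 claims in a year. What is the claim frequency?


frequency = claims / policies
= 132 / 1243
= 0.1062


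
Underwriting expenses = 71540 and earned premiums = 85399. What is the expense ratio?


Expense ratio = expenses / premiums
= 71540 / 85399
= 0.8377


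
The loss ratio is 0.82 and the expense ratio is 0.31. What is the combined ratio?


Combined ratio = loss ratio + expense ratio
= 0.82 + 0.31
= 1.13


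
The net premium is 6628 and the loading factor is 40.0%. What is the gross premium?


Gross = net * (1 + loading)
= 6628 * (1 + 0.4)
= 6628 * 1.4
= 9279.2


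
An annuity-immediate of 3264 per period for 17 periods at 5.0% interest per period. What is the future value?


FV = PMT * ((1+i)^n - 1) / i
= 3264 * ((1.05)^17 - 1) / 0.05
= 3264 * (2.292018 - 1) / 0.05
= 84342.9558


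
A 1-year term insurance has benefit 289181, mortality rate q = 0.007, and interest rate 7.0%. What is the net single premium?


NSP = benefit * q * v
v = 1/(1+i) = 0.934579
NSP = 289181 * 0.007 * 0.934579
= 1891.8383


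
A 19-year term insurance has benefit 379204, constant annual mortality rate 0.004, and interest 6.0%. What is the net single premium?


NSP = benefit * sum_{k=0}^{n-1} k_p_x * q * v^(k+1)
With constant q=0.004, v=0.943396
Sum = 0.043358
NSP = 379204 * 0.043358
= 16441.3817


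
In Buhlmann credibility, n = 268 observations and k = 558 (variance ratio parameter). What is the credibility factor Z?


Z = n / (n + k)
= 268 / (268 + 558)
= 268 / 826
= 0.3245


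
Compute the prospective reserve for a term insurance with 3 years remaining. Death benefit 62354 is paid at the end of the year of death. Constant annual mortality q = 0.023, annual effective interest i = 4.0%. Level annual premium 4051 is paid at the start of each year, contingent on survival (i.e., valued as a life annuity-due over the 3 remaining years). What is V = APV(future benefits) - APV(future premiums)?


v = 1/(1+i) = 0.961538
APV(future benefits) per unit = sum_{k=0}^{2} k_p_x * q * v^(k+1) = 0.062408
APV(future benefits) = 62354 * 0.062408 = 3891.4048
Life annuity-due factor ä_{x:3} = sum_{k=0}^{2} k_p_x * v^k = 2.821939
APV(future premiums) = 4051 * 2.821939 = 11431.6741
V = 3891.4048 - 11431.6741
= -7540.2693


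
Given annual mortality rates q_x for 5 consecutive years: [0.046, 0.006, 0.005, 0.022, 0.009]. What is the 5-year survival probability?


p_k = 1 - q_k for each year
Survival = product of (1 - q_k)
= 0.954 * 0.994 * 0.995 * 0.978 * 0.991
= 0.9145


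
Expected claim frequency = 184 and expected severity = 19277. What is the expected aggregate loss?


E[S] = E[N] * E[X]
= 184 * 19277
= 3.5470e+06


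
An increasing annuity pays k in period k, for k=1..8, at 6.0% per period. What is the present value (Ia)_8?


(Ia)_n = sum_{k=1}^{n} k * v^k, v = 1/(1+i)
v = 0.943396
Sum computed term by term:
(Ia)_8 = 26.0514


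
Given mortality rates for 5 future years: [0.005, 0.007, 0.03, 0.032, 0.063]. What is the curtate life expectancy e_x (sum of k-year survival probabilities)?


e_x = sum_{k=1}^{n} k_p_x
k_p_x values:
  1_p_x = 0.995
  2_p_x = 0.988035
  3_p_x = 0.958394
  4_p_x = 0.927725
  5_p_x = 0.869279
e_x = 4.7384


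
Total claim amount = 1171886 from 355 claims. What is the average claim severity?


severity = total / number
= 1171886 / 355
= 3301.0873


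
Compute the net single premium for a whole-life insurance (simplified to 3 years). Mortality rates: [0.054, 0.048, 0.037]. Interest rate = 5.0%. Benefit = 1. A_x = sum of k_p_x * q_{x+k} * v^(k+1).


v = 0.952381
Year 0: k_p_x=1.0, q=0.054, term=0.051429
Year 1: k_p_x=0.946, q=0.048, term=0.041186
Year 2: k_p_x=0.900592, q=0.037, term=0.028785
A_x = 0.1214


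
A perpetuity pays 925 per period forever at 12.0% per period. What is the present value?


PV = PMT / i
= 925 / 0.12
= 7708.3333


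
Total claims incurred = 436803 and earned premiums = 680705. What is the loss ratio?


Loss ratio = claims / premiums
= 436803 / 680705
= 0.6417


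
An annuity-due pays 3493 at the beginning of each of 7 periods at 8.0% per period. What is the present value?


PV_due = PMT * (1-(1+i)^(-n))/i * (1+i)
PV_immediate = 18185.8506
PV_due = 18185.8506 * 1.08
= 19640.7187


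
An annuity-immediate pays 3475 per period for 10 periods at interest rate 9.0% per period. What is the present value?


PV = PMT * (1 - (1+i)^(-n)) / i
= 3475 * (1 - (1+0.09)^(-10)) / 0.09
= 3475 * (1 - 0.422411) / 0.09
= 3475 * 6.417658
= 22301.3605


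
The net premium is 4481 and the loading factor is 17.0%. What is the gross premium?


Gross = net * (1 + loading)
= 4481 * (1 + 0.17)
= 4481 * 1.17
= 5242.77


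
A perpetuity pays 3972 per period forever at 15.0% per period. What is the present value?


PV = PMT / i
= 3972 / 0.15
= 26480.0


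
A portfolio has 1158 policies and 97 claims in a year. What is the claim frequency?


frequency = claims / policies
= 97 / 1158
= 0.0838


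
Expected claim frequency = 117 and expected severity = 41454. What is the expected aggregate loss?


E[S] = E[N] * E[X]
= 117 * 41454
= 4.8501e+06


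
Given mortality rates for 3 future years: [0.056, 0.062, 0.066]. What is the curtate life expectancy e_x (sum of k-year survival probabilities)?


e_x = sum_{k=1}^{n} k_p_x
k_p_x values:
  1_p_x = 0.944
  2_p_x = 0.885472
  3_p_x = 0.827031
e_x = 2.6565


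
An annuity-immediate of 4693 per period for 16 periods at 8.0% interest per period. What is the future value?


FV = PMT * ((1+i)^n - 1) / i
= 4693 * ((1.08)^16 - 1) / 0.08
= 4693 * (3.425943 - 1) / 0.08
= 142311.8603


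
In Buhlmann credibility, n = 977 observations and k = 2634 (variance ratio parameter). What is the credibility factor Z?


Z = n / (n + k)
= 977 / (977 + 2634)
= 977 / 3611
= 0.2706


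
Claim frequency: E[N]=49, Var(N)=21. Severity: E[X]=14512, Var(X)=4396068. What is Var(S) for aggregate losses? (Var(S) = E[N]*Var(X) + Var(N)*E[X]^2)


Var(S) = E[N]*Var(X) + Var(N)*E[X]^2
= 49*4396068 + 21*14512^2
= 215407332 + 4422561024
= 4.6380e+09


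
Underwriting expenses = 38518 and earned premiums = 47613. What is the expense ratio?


Expense ratio = expenses / premiums
= 38518 / 47613
= 0.809


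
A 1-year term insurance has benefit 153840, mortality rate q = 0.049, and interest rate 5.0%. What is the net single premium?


NSP = benefit * q * v
v = 1/(1+i) = 0.952381
NSP = 153840 * 0.049 * 0.952381
= 7179.2


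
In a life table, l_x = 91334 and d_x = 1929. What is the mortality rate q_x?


q_x = d_x / l_x
= 1929 / 91334
= 0.0211


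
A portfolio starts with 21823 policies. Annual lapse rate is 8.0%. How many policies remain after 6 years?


remaining = initial * (1 - lapse)^years
= 21823 * (1 - 0.08)^6
= 21823 * 0.606355
= 13232.4852


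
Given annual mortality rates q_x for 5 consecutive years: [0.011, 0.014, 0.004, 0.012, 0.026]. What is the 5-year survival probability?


p_k = 1 - q_k for each year
Survival = product of (1 - q_k)
= 0.989 * 0.986 * 0.996 * 0.988 * 0.974
= 0.9346


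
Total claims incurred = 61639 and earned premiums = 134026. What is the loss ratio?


Loss ratio = claims / premiums
= 61639 / 134026
= 0.4599


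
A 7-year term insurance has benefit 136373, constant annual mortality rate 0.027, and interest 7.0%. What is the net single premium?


NSP = benefit * sum_{k=0}^{n-1} k_p_x * q * v^(k+1)
With constant q=0.027, v=0.934579
Sum = 0.135232
NSP = 136373 * 0.135232
= 18442.0095


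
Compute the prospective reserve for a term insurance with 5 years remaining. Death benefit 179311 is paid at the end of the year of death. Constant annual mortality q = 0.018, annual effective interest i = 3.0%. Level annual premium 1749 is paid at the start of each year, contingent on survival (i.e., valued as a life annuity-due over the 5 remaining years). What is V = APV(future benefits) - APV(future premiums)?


v = 1/(1+i) = 0.970874
APV(future benefits) per unit = sum_{k=0}^{4} k_p_x * q * v^(k+1) = 0.079605
APV(future benefits) = 179311 * 0.079605 = 14274.1201
Life annuity-due factor ä_{x:5} = sum_{k=0}^{4} k_p_x * v^k = 4.555197
APV(future premiums) = 1749 * 4.555197 = 7967.039
V = 14274.1201 - 7967.039
= 6307.0811


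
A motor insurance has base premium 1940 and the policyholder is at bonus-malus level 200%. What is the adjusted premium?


adjusted = base * BM_level / 100
= 1940 * 200 / 100
= 1940 * 2.0
= 3880.0


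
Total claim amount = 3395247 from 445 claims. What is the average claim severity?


severity = total / number
= 3395247 / 445
= 7629.7685


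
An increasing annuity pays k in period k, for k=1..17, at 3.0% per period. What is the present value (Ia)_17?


(Ia)_n = sum_{k=1}^{n} k * v^k, v = 1/(1+i)
v = 0.970874
Sum computed term by term:
(Ia)_17 = 109.1941


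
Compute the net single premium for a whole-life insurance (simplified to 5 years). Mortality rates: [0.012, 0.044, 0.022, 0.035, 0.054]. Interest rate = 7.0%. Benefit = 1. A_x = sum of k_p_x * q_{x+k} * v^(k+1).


v = 0.934579
Year 0: k_p_x=1.0, q=0.012, term=0.011215
Year 1: k_p_x=0.988, q=0.044, term=0.03797
Year 2: k_p_x=0.944528, q=0.022, term=0.016962
Year 3: k_p_x=0.923748, q=0.035, term=0.024665
Year 4: k_p_x=0.891417, q=0.054, term=0.034321
A_x = 0.1251


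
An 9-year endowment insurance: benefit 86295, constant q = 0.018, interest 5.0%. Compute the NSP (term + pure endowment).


Term component = 10338.7953
Pure endowment = 9_p_x * v^9 * benefit = 0.849187 * 0.644609 * 86295 = 47237.3289
NSP = 57576.1242


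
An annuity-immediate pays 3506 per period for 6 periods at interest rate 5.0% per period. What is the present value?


PV = PMT * (1 - (1+i)^(-n)) / i
= 3506 * (1 - (1+0.05)^(-6)) / 0.05
= 3506 * (1 - 0.746215) / 0.05
= 3506 * 5.075692
= 17795.3764


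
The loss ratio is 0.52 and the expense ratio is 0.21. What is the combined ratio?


Combined ratio = loss ratio + expense ratio
= 0.52 + 0.21
= 0.73


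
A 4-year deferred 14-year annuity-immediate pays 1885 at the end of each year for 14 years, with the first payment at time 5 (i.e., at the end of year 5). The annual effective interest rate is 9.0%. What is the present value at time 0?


PV at time 4 of the 14-year annuity-immediate:
a_n = 1885 * (1-(1+0.09)^(-14))/0.09 = 14676.8935
Discount back 4 years to time 0:
PV = 14676.8935 * (1+0.09)^(-4)
= 14676.8935 * 0.708425
= 10397.4814


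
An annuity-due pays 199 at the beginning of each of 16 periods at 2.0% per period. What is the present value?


PV_due = PMT * (1-(1+i)^(-n))/i * (1+i)
PV_immediate = 2701.9642
PV_due = 2701.9642 * 1.02
= 2756.0034


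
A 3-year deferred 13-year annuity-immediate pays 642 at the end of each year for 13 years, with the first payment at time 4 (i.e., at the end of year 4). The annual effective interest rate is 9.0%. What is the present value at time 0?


PV at time 3 of the 13-year annuity-immediate:
a_n = 642 * (1-(1+0.09)^(-13))/0.09 = 4806.5923
Discount back 3 years to time 0:
PV = 4806.5923 * (1+0.09)^(-3)
= 4806.5923 * 0.772183
= 3711.5712


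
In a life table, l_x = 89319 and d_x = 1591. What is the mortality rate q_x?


q_x = d_x / l_x
= 1591 / 89319
= 0.0178


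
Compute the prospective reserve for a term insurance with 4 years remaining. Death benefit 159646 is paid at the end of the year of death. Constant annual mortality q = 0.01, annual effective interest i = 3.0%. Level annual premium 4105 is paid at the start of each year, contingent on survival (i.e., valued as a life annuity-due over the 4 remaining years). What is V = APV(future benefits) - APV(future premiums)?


v = 1/(1+i) = 0.970874
APV(future benefits) per unit = sum_{k=0}^{3} k_p_x * q * v^(k+1) = 0.036631
APV(future benefits) = 159646 * 0.036631 = 5847.9482
Life annuity-due factor ä_{x:4} = sum_{k=0}^{3} k_p_x * v^k = 3.772964
APV(future premiums) = 4105 * 3.772964 = 15488.0186
V = 5847.9482 - 15488.0186
= -9640.0704


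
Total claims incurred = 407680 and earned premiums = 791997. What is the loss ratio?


Loss ratio = claims / premiums
= 407680 / 791997
= 0.5147


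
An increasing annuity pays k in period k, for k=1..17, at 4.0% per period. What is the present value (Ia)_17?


(Ia)_n = sum_{k=1}^{n} k * v^k, v = 1/(1+i)
v = 0.961538
Sum computed term by term:
(Ia)_17 = 98.1238


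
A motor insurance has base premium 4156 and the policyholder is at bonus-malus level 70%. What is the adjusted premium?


adjusted = base * BM_level / 100
= 4156 * 70 / 100
= 4156 * 0.7
= 2909.2


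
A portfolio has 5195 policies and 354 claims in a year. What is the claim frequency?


frequency = claims / policies
= 354 / 5195
= 0.0681


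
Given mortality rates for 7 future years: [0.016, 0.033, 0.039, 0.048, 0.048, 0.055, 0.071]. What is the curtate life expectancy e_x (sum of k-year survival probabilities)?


e_x = sum_{k=1}^{n} k_p_x
k_p_x values:
  1_p_x = 0.984
  2_p_x = 0.951528
  3_p_x = 0.914418
  4_p_x = 0.870526
  5_p_x = 0.828741
  6_p_x = 0.78316
  7_p_x = 0.727556
e_x = 6.0599


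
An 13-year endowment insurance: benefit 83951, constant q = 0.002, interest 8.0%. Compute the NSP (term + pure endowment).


Term component = 1314.0345
Pure endowment = 13_p_x * v^13 * benefit = 0.97431 * 0.367698 * 83951 = 30075.5854
NSP = 31389.6199


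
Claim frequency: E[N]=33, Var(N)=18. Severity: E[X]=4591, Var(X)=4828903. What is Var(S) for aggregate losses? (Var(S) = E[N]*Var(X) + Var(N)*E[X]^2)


Var(S) = E[N]*Var(X) + Var(N)*E[X]^2
= 33*4828903 + 18*4591^2
= 159353799 + 379391058
= 5.3874e+08


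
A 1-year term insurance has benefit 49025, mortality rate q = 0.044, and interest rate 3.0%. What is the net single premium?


NSP = benefit * q * v
v = 1/(1+i) = 0.970874
NSP = 49025 * 0.044 * 0.970874
= 2094.2718


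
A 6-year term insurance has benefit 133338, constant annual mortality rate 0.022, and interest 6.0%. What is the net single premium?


NSP = benefit * sum_{k=0}^{n-1} k_p_x * q * v^(k+1)
With constant q=0.022, v=0.943396
Sum = 0.102789
NSP = 133338 * 0.102789
= 13705.7253


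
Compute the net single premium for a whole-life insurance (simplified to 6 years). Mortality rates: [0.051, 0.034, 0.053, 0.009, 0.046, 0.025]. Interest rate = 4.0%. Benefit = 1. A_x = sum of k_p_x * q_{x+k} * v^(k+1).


v = 0.961538
Year 0: k_p_x=1.0, q=0.051, term=0.049038
Year 1: k_p_x=0.949, q=0.034, term=0.029832
Year 2: k_p_x=0.916734, q=0.053, term=0.043194
Year 3: k_p_x=0.868147, q=0.009, term=0.006679
Year 4: k_p_x=0.860334, q=0.046, term=0.032528
Year 5: k_p_x=0.820758, q=0.025, term=0.016216
A_x = 0.1775


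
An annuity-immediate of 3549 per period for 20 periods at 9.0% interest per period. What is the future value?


FV = PMT * ((1+i)^n - 1) / i
= 3549 * ((1.09)^20 - 1) / 0.09
= 3549 * (5.604411 - 1) / 0.09
= 181567.2646


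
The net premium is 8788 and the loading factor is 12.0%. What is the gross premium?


Gross = net * (1 + loading)
= 8788 * (1 + 0.12)
= 8788 * 1.12
= 9842.56


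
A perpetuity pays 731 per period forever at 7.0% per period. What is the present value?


PV = PMT / i
= 731 / 0.07
= 10442.8571


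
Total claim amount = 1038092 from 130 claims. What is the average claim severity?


severity = total / number
= 1038092 / 130
= 7985.3231


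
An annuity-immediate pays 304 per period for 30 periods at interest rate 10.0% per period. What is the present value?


PV = PMT * (1 - (1+i)^(-n)) / i
= 304 * (1 - (1+0.1)^(-30)) / 0.1
= 304 * (1 - 0.057309) / 0.1
= 304 * 9.426914
= 2865.782


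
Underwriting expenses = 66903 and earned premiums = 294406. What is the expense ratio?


Expense ratio = expenses / premiums
= 66903 / 294406
= 0.2272


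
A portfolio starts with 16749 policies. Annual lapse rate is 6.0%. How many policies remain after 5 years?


remaining = initial * (1 - lapse)^years
= 16749 * (1 - 0.06)^5
= 16749 * 0.733904
= 12292.1585


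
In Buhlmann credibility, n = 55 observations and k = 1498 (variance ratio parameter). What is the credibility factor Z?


Z = n / (n + k)
= 55 / (55 + 1498)
= 55 / 1553
= 0.0354


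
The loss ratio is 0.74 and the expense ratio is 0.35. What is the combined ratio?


Combined ratio = loss ratio + expense ratio
= 0.74 + 0.35
= 1.09


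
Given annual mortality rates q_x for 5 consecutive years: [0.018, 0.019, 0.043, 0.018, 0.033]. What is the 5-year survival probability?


p_k = 1 - q_k for each year
Survival = product of (1 - q_k)
= 0.982 * 0.981 * 0.957 * 0.982 * 0.967
= 0.8754


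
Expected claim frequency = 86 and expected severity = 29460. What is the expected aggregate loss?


E[S] = E[N] * E[X]
= 86 * 29460
= 2.5336e+06


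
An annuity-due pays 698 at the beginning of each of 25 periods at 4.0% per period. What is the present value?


PV_due = PMT * (1-(1+i)^(-n))/i * (1+i)
PV_immediate = 10904.2118
PV_due = 10904.2118 * 1.04
= 11340.3803


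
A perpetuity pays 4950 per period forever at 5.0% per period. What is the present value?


PV = PMT / i
= 4950 / 0.05
= 99000.0


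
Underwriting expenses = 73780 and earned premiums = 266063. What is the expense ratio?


Expense ratio = expenses / premiums
= 73780 / 266063
= 0.2773


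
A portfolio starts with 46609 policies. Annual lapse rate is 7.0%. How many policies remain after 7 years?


remaining = initial * (1 - lapse)^years
= 46609 * (1 - 0.07)^7
= 46609 * 0.601701
= 28044.6759


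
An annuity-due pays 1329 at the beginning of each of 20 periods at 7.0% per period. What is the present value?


PV_due = PMT * (1-(1+i)^(-n))/i * (1+i)
PV_immediate = 14079.4449
PV_due = 14079.4449 * 1.07
= 15065.0061


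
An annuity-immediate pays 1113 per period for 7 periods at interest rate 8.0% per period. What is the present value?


PV = PMT * (1 - (1+i)^(-n)) / i
= 1113 * (1 - (1+0.08)^(-7)) / 0.08
= 1113 * (1 - 0.58349) / 0.08
= 1113 * 5.20637
= 5794.6899


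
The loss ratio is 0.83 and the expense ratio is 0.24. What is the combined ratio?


Combined ratio = loss ratio + expense ratio
= 0.83 + 0.24
= 1.07


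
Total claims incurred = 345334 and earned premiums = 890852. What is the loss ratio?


Loss ratio = claims / premiums
= 345334 / 890852
= 0.3876


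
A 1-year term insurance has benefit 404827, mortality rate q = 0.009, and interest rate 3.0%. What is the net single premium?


NSP = benefit * q * v
v = 1/(1+i) = 0.970874
NSP = 404827 * 0.009 * 0.970874
= 3537.3233


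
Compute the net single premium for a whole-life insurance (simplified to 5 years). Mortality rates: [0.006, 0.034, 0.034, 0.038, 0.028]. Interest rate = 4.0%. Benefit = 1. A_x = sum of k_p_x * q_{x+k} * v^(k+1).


v = 0.961538
Year 0: k_p_x=1.0, q=0.006, term=0.005769
Year 1: k_p_x=0.994, q=0.034, term=0.031246
Year 2: k_p_x=0.960204, q=0.034, term=0.029023
Year 3: k_p_x=0.927557, q=0.038, term=0.030129
Year 4: k_p_x=0.89231, q=0.028, term=0.020536
A_x = 0.1167


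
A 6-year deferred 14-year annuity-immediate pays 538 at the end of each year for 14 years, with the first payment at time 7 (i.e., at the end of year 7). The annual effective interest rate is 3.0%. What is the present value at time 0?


PV at time 6 of the 14-year annuity-immediate:
a_n = 538 * (1-(1+0.03)^(-14))/0.03 = 6077.2873
Discount back 6 years to time 0:
PV = 6077.2873 * (1+0.03)^(-6)
= 6077.2873 * 0.837484
= 5089.6325


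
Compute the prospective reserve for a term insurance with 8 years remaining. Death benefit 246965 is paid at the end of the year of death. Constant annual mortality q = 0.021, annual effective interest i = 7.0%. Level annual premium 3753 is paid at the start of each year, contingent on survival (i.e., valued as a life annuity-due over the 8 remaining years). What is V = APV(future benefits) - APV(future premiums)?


v = 1/(1+i) = 0.934579
APV(future benefits) per unit = sum_{k=0}^{7} k_p_x * q * v^(k+1) = 0.117433
APV(future benefits) = 246965 * 0.117433 = 29001.8118
Life annuity-due factor ä_{x:8} = sum_{k=0}^{7} k_p_x * v^k = 5.983485
APV(future premiums) = 3753 * 5.983485 = 22456.0191
V = 29001.8118 - 22456.0191
= 6545.7928


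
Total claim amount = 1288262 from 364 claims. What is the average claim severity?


severity = total / number
= 1288262 / 364
= 3539.1813


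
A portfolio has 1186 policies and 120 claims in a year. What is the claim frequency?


frequency = claims / policies
= 120 / 1186
= 0.1012


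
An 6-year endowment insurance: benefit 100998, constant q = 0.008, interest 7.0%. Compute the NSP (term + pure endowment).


Term component = 3781.0471
Pure endowment = 6_p_x * v^6 * benefit = 0.95295 * 0.666342 * 100998 = 64132.791
NSP = 67913.8381


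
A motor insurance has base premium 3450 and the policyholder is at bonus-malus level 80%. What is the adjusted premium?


adjusted = base * BM_level / 100
= 3450 * 80 / 100
= 3450 * 0.8
= 2760.0


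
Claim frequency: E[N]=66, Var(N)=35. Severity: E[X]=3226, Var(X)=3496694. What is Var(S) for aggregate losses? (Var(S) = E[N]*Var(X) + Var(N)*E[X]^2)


Var(S) = E[N]*Var(X) + Var(N)*E[X]^2
= 66*3496694 + 35*3226^2
= 230781804 + 364247660
= 5.9503e+08


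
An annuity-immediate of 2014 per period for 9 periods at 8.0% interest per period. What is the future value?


FV = PMT * ((1+i)^n - 1) / i
= 2014 * ((1.08)^9 - 1) / 0.08
= 2014 * (1.999005 - 1) / 0.08
= 25149.9415


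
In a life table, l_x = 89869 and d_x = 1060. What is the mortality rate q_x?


q_x = d_x / l_x
= 1060 / 89869
= 0.0118


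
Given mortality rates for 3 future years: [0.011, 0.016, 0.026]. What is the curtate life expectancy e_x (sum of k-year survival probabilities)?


e_x = sum_{k=1}^{n} k_p_x
k_p_x values:
  1_p_x = 0.989
  2_p_x = 0.973176
  3_p_x = 0.947873
e_x = 2.91


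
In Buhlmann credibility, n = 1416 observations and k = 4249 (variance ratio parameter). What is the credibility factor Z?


Z = n / (n + k)
= 1416 / (1416 + 4249)
= 1416 / 5665
= 0.25


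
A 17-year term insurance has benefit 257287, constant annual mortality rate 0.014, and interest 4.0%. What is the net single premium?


NSP = benefit * sum_{k=0}^{n-1} k_p_x * q * v^(k+1)
With constant q=0.014, v=0.961538
Sum = 0.154528
NSP = 257287 * 0.154528
= 39758.1239


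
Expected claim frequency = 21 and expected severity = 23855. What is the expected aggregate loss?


E[S] = E[N] * E[X]
= 21 * 23855
= 500955


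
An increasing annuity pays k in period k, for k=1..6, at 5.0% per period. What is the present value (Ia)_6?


(Ia)_n = sum_{k=1}^{n} k * v^k, v = 1/(1+i)
v = 0.952381
Sum computed term by term:
(Ia)_6 = 17.0437


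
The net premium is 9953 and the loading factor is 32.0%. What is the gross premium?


Gross = net * (1 + loading)
= 9953 * (1 + 0.32)
= 9953 * 1.32
= 13137.96


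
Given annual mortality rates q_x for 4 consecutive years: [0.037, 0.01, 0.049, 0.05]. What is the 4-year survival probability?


p_k = 1 - q_k for each year
Survival = product of (1 - q_k)
= 0.963 * 0.99 * 0.951 * 0.95
= 0.8613


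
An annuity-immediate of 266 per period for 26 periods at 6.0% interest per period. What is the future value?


FV = PMT * ((1+i)^n - 1) / i
= 266 * ((1.06)^26 - 1) / 0.06
= 266 * (4.549383 - 1) / 0.06
= 15735.5978


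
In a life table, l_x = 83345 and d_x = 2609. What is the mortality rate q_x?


q_x = d_x / l_x
= 2609 / 83345
= 0.0313


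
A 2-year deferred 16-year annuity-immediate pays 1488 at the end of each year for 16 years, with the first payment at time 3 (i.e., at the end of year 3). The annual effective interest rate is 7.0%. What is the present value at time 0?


PV at time 2 of the 16-year annuity-immediate:
a_n = 1488 * (1-(1+0.07)^(-16))/0.07 = 14056.6131
Discount back 2 years to time 0:
PV = 14056.6131 * (1+0.07)^(-2)
= 14056.6131 * 0.873439
= 12277.5903


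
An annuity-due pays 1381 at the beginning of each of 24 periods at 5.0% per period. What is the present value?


PV_due = PMT * (1-(1+i)^(-n))/i * (1+i)
PV_immediate = 19055.9243
PV_due = 19055.9243 * 1.05
= 20008.7205


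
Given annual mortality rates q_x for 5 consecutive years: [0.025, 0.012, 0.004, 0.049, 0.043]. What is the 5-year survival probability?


p_k = 1 - q_k for each year
Survival = product of (1 - q_k)
= 0.975 * 0.988 * 0.996 * 0.951 * 0.957
= 0.8732


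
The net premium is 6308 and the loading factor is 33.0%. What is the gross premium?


Gross = net * (1 + loading)
= 6308 * (1 + 0.33)
= 6308 * 1.33
= 8389.64


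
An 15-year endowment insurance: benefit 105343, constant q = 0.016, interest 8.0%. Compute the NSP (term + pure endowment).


Term component = 13211.8185
Pure endowment = 15_p_x * v^15 * benefit = 0.785103 * 0.315242 * 105343 = 26072.0888
NSP = 39283.9073


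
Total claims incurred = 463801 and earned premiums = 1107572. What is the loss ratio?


Loss ratio = claims / premiums
= 463801 / 1107572
= 0.4188


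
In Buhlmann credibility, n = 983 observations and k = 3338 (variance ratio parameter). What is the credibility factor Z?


Z = n / (n + k)
= 983 / (983 + 3338)
= 983 / 4321
= 0.2275


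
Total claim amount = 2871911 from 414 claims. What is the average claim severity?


severity = total / number
= 2871911 / 414
= 6936.9831


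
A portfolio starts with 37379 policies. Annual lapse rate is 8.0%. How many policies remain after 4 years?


remaining = initial * (1 - lapse)^years
= 37379 * (1 - 0.08)^4
= 37379 * 0.716393
= 26778.0525


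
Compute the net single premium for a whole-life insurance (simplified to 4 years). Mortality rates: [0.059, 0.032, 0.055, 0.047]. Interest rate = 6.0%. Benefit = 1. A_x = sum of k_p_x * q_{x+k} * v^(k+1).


v = 0.943396
Year 0: k_p_x=1.0, q=0.059, term=0.05566
Year 1: k_p_x=0.941, q=0.032, term=0.0268
Year 2: k_p_x=0.910888, q=0.055, term=0.042064
Year 3: k_p_x=0.860789, q=0.047, term=0.032046
A_x = 0.1566


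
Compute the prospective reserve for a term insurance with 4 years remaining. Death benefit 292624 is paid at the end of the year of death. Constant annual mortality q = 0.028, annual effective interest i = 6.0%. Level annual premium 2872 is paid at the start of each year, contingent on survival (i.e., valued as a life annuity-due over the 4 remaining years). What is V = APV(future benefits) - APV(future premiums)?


v = 1/(1+i) = 0.943396
APV(future benefits) per unit = sum_{k=0}^{3} k_p_x * q * v^(k+1) = 0.093216
APV(future benefits) = 292624 * 0.093216 = 27277.1748
Life annuity-due factor ä_{x:4} = sum_{k=0}^{3} k_p_x * v^k = 3.528883
APV(future premiums) = 2872 * 3.528883 = 10134.9524
V = 27277.1748 - 10134.9524
= 17142.2224


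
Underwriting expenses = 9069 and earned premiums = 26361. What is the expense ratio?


Expense ratio = expenses / premiums
= 9069 / 26361
= 0.344


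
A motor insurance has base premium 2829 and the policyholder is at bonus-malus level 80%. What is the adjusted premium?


adjusted = base * BM_level / 100
= 2829 * 80 / 100
= 2829 * 0.8
= 2263.2


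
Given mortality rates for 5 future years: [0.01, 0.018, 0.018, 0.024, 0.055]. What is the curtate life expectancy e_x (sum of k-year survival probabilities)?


e_x = sum_{k=1}^{n} k_p_x
k_p_x values:
  1_p_x = 0.99
  2_p_x = 0.97218
  3_p_x = 0.954681
  4_p_x = 0.931768
  5_p_x = 0.880521
e_x = 4.7292


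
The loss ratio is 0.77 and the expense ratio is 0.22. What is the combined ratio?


Combined ratio = loss ratio + expense ratio
= 0.77 + 0.22
= 0.99


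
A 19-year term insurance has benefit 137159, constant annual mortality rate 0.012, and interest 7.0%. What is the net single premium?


NSP = benefit * sum_{k=0}^{n-1} k_p_x * q * v^(k+1)
With constant q=0.012, v=0.934579
Sum = 0.114171
NSP = 137159 * 0.114171
= 15659.5777


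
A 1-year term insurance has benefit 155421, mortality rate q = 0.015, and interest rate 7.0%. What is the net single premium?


NSP = benefit * q * v
v = 1/(1+i) = 0.934579
NSP = 155421 * 0.015 * 0.934579
= 2178.7991


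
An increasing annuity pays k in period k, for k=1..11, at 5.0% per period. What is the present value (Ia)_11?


(Ia)_n = sum_{k=1}^{n} k * v^k, v = 1/(1+i)
v = 0.952381
Sum computed term by term:
(Ia)_11 = 45.8053


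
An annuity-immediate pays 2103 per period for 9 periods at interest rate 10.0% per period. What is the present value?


PV = PMT * (1 - (1+i)^(-n)) / i
= 2103 * (1 - (1+0.1)^(-9)) / 0.1
= 2103 * (1 - 0.424098) / 0.1
= 2103 * 5.759024
= 12111.2271


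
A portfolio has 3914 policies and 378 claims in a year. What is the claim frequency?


frequency = claims / policies
= 378 / 3914
= 0.0966


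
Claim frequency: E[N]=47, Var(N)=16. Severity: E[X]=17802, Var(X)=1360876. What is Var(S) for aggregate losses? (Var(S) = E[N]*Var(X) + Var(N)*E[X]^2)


Var(S) = E[N]*Var(X) + Var(N)*E[X]^2
= 47*1360876 + 16*17802^2
= 63961172 + 5070579264
= 5.1345e+09


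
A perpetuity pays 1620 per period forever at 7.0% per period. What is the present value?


PV = PMT / i
= 1620 / 0.07
= 23142.8571


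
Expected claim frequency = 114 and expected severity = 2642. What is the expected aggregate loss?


E[S] = E[N] * E[X]
= 114 * 2642
= 301188


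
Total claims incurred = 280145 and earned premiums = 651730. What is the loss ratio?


Loss ratio = claims / premiums
= 280145 / 651730
= 0.4298


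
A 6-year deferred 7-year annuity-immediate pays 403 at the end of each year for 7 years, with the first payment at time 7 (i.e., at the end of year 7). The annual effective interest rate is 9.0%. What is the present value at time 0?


PV at time 6 of the 7-year annuity-immediate:
a_n = 403 * (1-(1+0.09)^(-7))/0.09 = 2028.28
Discount back 6 years to time 0:
PV = 2028.28 * (1+0.09)^(-6)
= 2028.28 * 0.596267
= 1209.3971


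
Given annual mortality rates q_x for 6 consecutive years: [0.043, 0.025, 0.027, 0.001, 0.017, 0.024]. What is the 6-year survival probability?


p_k = 1 - q_k for each year
Survival = product of (1 - q_k)
= 0.957 * 0.975 * 0.973 * 0.999 * 0.983 * 0.976
= 0.8702


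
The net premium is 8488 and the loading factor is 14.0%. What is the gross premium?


Gross = net * (1 + loading)
= 8488 * (1 + 0.14)
= 8488 * 1.14
= 9676.32


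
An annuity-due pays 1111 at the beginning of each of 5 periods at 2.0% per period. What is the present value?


PV_due = PMT * (1-(1+i)^(-n))/i * (1+i)
PV_immediate = 5236.6535
PV_due = 5236.6535 * 1.02
= 5341.3866


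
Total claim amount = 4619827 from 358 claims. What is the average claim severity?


severity = total / number
= 4619827 / 358
= 12904.5447


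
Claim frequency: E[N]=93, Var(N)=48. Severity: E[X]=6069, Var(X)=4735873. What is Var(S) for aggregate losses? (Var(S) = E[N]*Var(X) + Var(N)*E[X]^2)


Var(S) = E[N]*Var(X) + Var(N)*E[X]^2
= 93*4735873 + 48*6069^2
= 440436189 + 1767972528
= 2.2084e+09


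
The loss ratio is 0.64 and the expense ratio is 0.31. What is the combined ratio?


Combined ratio = loss ratio + expense ratio
= 0.64 + 0.31
= 0.95
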